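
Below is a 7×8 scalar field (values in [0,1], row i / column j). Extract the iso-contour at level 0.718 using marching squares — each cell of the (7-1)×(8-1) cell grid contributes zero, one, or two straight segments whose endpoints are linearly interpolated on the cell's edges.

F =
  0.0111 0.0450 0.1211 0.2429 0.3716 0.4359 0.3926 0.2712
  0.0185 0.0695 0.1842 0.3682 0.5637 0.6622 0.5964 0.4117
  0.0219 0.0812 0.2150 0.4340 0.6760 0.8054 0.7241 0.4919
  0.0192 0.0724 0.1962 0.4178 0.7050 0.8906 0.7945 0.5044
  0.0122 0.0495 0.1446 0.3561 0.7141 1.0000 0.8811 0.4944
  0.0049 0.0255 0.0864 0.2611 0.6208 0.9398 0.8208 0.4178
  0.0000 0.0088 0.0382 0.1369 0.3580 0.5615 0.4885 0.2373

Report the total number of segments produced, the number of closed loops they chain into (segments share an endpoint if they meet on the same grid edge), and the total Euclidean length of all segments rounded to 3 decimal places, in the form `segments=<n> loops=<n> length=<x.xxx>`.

segments=12 loops=1 length=10.589

cell (1,4): code 0100 → (1.390,5.000)–(2.000,4.325)
cell (1,5): code 1100 → (1.952,6.000)–(1.390,5.000)
cell (1,6): code 1000 → (2.000,6.026)–(1.952,6.000)
cell (2,4): code 0110 → (2.000,4.325)–(3.000,4.070)
cell (2,6): code 1001 → (3.000,6.264)–(2.000,6.026)
cell (3,4): code 0110 → (3.000,4.070)–(4.000,4.014)
cell (3,6): code 1001 → (4.000,6.422)–(3.000,6.264)
cell (4,4): code 0110 → (4.000,4.014)–(5.000,4.305)
cell (4,6): code 1001 → (5.000,6.255)–(4.000,6.422)
cell (5,4): code 0010 → (5.000,4.305)–(5.586,5.000)
cell (5,5): code 0011 → (5.586,5.000)–(5.309,6.000)
cell (5,6): code 0001 → (5.309,6.000)–(5.000,6.255)
total: 12 segments, chained into 1 closed loop(s), length Σ = 10.589324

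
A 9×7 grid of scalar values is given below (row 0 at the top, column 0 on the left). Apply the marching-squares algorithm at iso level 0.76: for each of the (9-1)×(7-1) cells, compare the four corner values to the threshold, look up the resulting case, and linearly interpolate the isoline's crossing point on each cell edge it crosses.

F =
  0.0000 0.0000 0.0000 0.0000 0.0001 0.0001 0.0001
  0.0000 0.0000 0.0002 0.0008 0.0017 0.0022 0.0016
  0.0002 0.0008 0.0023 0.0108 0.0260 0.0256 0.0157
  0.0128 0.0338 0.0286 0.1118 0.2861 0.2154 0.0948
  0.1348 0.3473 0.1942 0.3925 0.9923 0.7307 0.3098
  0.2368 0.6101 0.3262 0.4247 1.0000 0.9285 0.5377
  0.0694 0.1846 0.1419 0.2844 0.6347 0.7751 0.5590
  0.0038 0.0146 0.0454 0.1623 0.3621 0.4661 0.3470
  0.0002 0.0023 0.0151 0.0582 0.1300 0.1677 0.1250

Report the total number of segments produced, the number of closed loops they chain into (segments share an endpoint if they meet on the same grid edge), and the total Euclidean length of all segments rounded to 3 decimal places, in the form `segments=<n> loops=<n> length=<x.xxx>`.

cell (3,3): code 0100 → (3.671,4.000)–(4.000,3.613)
cell (3,4): code 1000 → (4.000,4.888)–(3.671,4.000)
cell (4,3): code 0110 → (4.000,3.613)–(5.000,3.583)
cell (4,4): code 1101 → (4.148,5.000)–(4.000,4.888)
cell (4,5): code 1000 → (5.000,5.431)–(4.148,5.000)
cell (5,3): code 0010 → (5.000,3.583)–(5.657,4.000)
cell (5,4): code 0111 → (5.657,4.000)–(6.000,4.892)
cell (5,5): code 1001 → (6.000,5.070)–(5.000,5.431)
cell (6,4): code 0010 → (6.000,4.892)–(6.049,5.000)
cell (6,5): code 0001 → (6.049,5.000)–(6.000,5.070)
total: 10 segments, chained into 1 closed loop(s), length Σ = 6.597036

segments=10 loops=1 length=6.597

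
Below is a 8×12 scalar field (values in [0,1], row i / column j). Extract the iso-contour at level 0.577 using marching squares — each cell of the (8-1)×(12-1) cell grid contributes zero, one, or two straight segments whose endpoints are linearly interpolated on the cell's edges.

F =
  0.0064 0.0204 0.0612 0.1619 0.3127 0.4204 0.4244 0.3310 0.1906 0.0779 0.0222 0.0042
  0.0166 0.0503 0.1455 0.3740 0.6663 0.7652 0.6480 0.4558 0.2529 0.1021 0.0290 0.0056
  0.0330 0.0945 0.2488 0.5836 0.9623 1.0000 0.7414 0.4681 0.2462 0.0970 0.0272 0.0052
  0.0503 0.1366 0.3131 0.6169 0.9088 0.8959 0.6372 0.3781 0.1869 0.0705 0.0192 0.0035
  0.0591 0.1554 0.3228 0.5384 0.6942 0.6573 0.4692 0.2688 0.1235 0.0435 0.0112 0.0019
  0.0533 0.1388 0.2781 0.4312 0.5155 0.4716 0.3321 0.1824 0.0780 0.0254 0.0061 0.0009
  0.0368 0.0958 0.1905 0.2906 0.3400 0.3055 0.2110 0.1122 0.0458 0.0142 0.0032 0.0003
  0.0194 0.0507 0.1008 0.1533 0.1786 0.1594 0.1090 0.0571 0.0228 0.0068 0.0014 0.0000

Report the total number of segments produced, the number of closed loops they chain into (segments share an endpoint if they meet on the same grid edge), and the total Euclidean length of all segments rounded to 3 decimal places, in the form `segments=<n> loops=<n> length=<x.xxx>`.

cell (0,3): code 0100 → (0.747,4.000)–(1.000,3.694)
cell (0,4): code 1100 → (0.454,5.000)–(0.747,4.000)
cell (0,5): code 1100 → (0.682,6.000)–(0.454,5.000)
cell (0,6): code 1000 → (1.000,6.369)–(0.682,6.000)
cell (1,2): code 0100 → (1.969,3.000)–(2.000,2.980)
cell (1,3): code 1110 → (1.000,3.694)–(1.969,3.000)
cell (1,6): code 1001 → (2.000,6.602)–(1.000,6.369)
cell (2,2): code 0110 → (2.000,2.980)–(3.000,2.869)
cell (2,6): code 1001 → (3.000,6.232)–(2.000,6.602)
cell (3,2): code 0010 → (3.000,2.869)–(3.508,3.000)
cell (3,3): code 0111 → (3.508,3.000)–(4.000,3.248)
cell (3,5): code 1011 → (4.000,5.427)–(3.358,6.000)
cell (3,6): code 0001 → (3.358,6.000)–(3.000,6.232)
cell (4,3): code 0010 → (4.000,3.248)–(4.656,4.000)
cell (4,4): code 0011 → (4.656,4.000)–(4.432,5.000)
cell (4,5): code 0001 → (4.432,5.000)–(4.000,5.427)
total: 16 segments, chained into 1 closed loop(s), length Σ = 12.272337

segments=16 loops=1 length=12.272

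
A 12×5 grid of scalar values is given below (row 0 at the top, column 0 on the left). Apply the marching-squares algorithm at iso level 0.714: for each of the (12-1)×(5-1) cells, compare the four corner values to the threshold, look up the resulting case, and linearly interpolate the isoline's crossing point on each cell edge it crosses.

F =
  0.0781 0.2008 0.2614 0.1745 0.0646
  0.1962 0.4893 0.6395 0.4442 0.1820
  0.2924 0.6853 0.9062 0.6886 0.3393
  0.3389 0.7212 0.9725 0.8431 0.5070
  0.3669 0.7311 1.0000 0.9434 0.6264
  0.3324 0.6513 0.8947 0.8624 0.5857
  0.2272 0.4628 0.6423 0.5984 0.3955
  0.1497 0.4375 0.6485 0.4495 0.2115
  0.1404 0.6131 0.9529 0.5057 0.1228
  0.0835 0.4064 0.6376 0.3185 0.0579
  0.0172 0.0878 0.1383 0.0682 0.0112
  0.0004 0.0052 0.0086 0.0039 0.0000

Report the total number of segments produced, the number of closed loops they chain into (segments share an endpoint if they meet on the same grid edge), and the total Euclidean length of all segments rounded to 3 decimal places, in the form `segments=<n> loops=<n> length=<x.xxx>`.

cell (1,1): code 0100 → (1.279,2.000)–(2.000,1.130)
cell (1,2): code 1000 → (2.000,2.883)–(1.279,2.000)
cell (2,0): code 0100 → (2.799,1.000)–(3.000,0.981)
cell (2,1): code 1110 → (2.000,1.130)–(2.799,1.000)
cell (2,2): code 1101 → (2.164,3.000)–(2.000,2.883)
cell (2,3): code 1000 → (3.000,3.384)–(2.164,3.000)
cell (3,0): code 0110 → (3.000,0.981)–(4.000,0.953)
cell (3,3): code 1001 → (4.000,3.724)–(3.000,3.384)
cell (4,0): code 0010 → (4.000,0.953)–(4.214,1.000)
cell (4,1): code 0111 → (4.214,1.000)–(5.000,1.258)
cell (4,3): code 1001 → (5.000,3.536)–(4.000,3.724)
cell (5,1): code 0010 → (5.000,1.258)–(5.716,2.000)
cell (5,2): code 0011 → (5.716,2.000)–(5.562,3.000)
cell (5,3): code 0001 → (5.562,3.000)–(5.000,3.536)
cell (7,1): code 0100 → (7.215,2.000)–(8.000,1.297)
cell (7,2): code 1000 → (8.000,2.534)–(7.215,2.000)
cell (8,1): code 0010 → (8.000,1.297)–(8.758,2.000)
cell (8,2): code 0001 → (8.758,2.000)–(8.000,2.534)
total: 18 segments, chained into 2 closed loop(s), length Σ = 15.306316

segments=18 loops=2 length=15.306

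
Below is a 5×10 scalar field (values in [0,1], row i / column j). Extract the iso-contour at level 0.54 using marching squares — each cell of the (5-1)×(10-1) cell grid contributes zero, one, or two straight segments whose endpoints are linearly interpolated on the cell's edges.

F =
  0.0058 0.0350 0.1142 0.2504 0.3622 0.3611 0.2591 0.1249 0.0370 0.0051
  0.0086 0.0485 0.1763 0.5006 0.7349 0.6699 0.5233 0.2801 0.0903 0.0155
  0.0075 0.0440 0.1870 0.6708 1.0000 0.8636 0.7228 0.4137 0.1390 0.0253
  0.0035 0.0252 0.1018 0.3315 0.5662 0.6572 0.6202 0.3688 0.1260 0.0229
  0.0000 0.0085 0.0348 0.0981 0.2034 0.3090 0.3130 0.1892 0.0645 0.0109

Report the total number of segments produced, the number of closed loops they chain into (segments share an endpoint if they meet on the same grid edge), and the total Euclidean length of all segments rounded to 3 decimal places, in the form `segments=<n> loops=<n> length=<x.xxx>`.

segments=14 loops=1 length=10.471

cell (0,3): code 0100 → (0.477,4.000)–(1.000,3.168)
cell (0,4): code 1100 → (0.579,5.000)–(0.477,4.000)
cell (0,5): code 1000 → (1.000,5.886)–(0.579,5.000)
cell (1,2): code 0100 → (1.231,3.000)–(2.000,2.730)
cell (1,3): code 1110 → (1.000,3.168)–(1.231,3.000)
cell (1,5): code 1101 → (1.084,6.000)–(1.000,5.886)
cell (1,6): code 1000 → (2.000,6.591)–(1.084,6.000)
cell (2,2): code 0010 → (2.000,2.730)–(2.385,3.000)
cell (2,3): code 0111 → (2.385,3.000)–(3.000,3.888)
cell (2,6): code 1001 → (3.000,6.319)–(2.000,6.591)
cell (3,3): code 0010 → (3.000,3.888)–(3.072,4.000)
cell (3,4): code 0011 → (3.072,4.000)–(3.337,5.000)
cell (3,5): code 0011 → (3.337,5.000)–(3.261,6.000)
cell (3,6): code 0001 → (3.261,6.000)–(3.000,6.319)
total: 14 segments, chained into 1 closed loop(s), length Σ = 10.471231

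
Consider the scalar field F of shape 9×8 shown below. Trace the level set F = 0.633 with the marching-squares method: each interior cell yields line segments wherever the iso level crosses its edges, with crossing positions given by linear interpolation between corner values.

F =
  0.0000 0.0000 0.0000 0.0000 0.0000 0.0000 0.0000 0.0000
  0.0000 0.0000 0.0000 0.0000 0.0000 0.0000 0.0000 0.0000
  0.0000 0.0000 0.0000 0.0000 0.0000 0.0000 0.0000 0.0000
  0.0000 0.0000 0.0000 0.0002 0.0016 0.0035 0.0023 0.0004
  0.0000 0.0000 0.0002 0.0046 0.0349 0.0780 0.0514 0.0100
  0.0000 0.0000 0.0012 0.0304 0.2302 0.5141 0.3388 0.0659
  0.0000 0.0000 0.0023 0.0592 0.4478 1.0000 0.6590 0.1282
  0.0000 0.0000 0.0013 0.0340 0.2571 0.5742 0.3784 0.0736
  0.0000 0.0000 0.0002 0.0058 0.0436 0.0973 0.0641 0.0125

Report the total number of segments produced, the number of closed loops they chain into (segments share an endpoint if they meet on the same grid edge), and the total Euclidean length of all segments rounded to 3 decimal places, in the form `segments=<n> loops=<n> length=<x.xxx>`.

cell (5,4): code 0100 → (5.245,5.000)–(6.000,4.335)
cell (5,5): code 1100 → (5.919,6.000)–(5.245,5.000)
cell (5,6): code 1000 → (6.000,6.049)–(5.919,6.000)
cell (6,4): code 0010 → (6.000,4.335)–(6.862,5.000)
cell (6,5): code 0011 → (6.862,5.000)–(6.093,6.000)
cell (6,6): code 0001 → (6.093,6.000)–(6.000,6.049)
total: 6 segments, chained into 1 closed loop(s), length Σ = 4.761739

segments=6 loops=1 length=4.762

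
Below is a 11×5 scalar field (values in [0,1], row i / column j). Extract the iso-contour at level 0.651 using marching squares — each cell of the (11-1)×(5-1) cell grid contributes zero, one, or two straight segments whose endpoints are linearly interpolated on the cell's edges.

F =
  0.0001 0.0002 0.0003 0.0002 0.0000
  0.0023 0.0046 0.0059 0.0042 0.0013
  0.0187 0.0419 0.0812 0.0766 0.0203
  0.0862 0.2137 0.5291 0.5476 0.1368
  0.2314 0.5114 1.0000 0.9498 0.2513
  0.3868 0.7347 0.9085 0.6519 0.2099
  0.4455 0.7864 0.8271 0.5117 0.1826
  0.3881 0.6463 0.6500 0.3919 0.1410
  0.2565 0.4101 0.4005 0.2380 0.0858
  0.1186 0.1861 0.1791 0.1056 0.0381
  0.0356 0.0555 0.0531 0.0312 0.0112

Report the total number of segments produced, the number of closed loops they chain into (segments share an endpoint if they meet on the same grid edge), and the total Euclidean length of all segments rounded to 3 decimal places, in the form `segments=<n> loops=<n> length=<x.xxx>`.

cell (3,1): code 0100 → (3.259,2.000)–(4.000,1.286)
cell (3,2): code 1100 → (3.257,3.000)–(3.259,2.000)
cell (3,3): code 1000 → (4.000,3.428)–(3.257,3.000)
cell (4,0): code 0100 → (4.625,1.000)–(5.000,0.759)
cell (4,1): code 1110 → (4.000,1.286)–(4.625,1.000)
cell (4,3): code 1001 → (5.000,3.002)–(4.000,3.428)
cell (5,0): code 0110 → (5.000,0.759)–(6.000,0.603)
cell (5,2): code 1011 → (6.000,2.558)–(5.006,3.000)
cell (5,3): code 0001 → (5.006,3.000)–(5.000,3.002)
cell (6,0): code 0010 → (6.000,0.603)–(6.966,1.000)
cell (6,1): code 0011 → (6.966,1.000)–(6.994,2.000)
cell (6,2): code 0001 → (6.994,2.000)–(6.000,2.558)
total: 12 segments, chained into 1 closed loop(s), length Σ = 10.398104

segments=12 loops=1 length=10.398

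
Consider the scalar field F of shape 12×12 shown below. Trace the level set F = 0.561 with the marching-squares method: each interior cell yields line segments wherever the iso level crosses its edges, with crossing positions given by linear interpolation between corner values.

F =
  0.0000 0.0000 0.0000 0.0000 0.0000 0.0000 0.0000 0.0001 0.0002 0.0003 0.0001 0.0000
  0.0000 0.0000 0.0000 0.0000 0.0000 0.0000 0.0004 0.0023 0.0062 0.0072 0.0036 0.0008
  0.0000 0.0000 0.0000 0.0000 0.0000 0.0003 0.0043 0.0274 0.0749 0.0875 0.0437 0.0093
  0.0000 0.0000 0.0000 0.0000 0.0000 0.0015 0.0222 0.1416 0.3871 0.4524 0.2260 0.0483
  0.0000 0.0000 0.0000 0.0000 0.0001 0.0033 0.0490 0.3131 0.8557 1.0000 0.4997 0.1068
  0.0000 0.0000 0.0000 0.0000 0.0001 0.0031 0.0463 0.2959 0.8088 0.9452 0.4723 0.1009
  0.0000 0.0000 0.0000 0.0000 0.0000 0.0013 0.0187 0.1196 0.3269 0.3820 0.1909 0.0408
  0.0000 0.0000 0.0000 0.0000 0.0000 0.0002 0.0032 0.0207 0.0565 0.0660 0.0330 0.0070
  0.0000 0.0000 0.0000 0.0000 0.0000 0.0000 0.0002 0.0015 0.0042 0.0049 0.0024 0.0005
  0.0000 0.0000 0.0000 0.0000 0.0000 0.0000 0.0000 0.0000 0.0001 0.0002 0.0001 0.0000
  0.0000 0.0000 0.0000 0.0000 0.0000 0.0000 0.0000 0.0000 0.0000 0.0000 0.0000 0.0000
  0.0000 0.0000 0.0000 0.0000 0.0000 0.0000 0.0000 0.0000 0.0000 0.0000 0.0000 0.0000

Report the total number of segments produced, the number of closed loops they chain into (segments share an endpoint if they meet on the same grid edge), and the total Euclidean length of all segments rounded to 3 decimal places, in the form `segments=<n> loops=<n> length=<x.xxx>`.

cell (3,7): code 0100 → (3.371,8.000)–(4.000,7.457)
cell (3,8): code 1100 → (3.198,9.000)–(3.371,8.000)
cell (3,9): code 1000 → (4.000,9.877)–(3.198,9.000)
cell (4,7): code 0110 → (4.000,7.457)–(5.000,7.517)
cell (4,9): code 1001 → (5.000,9.812)–(4.000,9.877)
cell (5,7): code 0010 → (5.000,7.517)–(5.514,8.000)
cell (5,8): code 0011 → (5.514,8.000)–(5.682,9.000)
cell (5,9): code 0001 → (5.682,9.000)–(5.000,9.812)
total: 8 segments, chained into 1 closed loop(s), length Σ = 7.818673

segments=8 loops=1 length=7.819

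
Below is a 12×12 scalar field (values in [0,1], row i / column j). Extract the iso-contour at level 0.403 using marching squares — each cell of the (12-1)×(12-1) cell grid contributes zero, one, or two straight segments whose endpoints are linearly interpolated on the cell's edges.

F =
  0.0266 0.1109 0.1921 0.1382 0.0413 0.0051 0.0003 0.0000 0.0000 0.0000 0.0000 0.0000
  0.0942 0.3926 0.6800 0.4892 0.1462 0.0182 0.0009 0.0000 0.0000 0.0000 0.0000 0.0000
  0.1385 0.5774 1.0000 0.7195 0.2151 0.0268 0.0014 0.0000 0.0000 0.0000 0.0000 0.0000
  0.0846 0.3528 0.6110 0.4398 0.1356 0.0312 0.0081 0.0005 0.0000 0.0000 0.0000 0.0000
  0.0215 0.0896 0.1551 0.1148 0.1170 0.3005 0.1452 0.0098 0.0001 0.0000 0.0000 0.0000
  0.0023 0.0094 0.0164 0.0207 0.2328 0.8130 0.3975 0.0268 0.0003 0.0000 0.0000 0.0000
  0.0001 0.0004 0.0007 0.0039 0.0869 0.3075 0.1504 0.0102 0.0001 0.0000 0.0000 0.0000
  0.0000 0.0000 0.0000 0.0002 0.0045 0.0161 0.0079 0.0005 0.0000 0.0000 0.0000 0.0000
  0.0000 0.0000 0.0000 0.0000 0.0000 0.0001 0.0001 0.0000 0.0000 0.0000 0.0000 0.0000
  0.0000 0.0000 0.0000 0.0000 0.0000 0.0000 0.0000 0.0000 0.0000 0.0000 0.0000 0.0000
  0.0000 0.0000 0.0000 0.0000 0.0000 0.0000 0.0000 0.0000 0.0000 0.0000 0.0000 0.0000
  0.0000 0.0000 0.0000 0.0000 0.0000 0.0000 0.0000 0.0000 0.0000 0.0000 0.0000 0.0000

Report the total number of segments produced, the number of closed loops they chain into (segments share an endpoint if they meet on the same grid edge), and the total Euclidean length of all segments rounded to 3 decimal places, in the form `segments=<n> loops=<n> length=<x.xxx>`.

segments=16 loops=2 length=13.809

cell (0,1): code 0100 → (0.432,2.000)–(1.000,1.036)
cell (0,2): code 1100 → (0.754,3.000)–(0.432,2.000)
cell (0,3): code 1000 → (1.000,3.251)–(0.754,3.000)
cell (1,0): code 0100 → (1.056,1.000)–(2.000,0.603)
cell (1,1): code 1110 → (1.000,1.036)–(1.056,1.000)
cell (1,3): code 1001 → (2.000,3.627)–(1.000,3.251)
cell (2,0): code 0010 → (2.000,0.603)–(2.776,1.000)
cell (2,1): code 0111 → (2.776,1.000)–(3.000,1.194)
cell (2,3): code 1001 → (3.000,3.121)–(2.000,3.627)
cell (3,1): code 0010 → (3.000,1.194)–(3.456,2.000)
cell (3,2): code 0011 → (3.456,2.000)–(3.113,3.000)
cell (3,3): code 0001 → (3.113,3.000)–(3.000,3.121)
cell (4,4): code 0100 → (4.200,5.000)–(5.000,4.293)
cell (4,5): code 1000 → (5.000,5.987)–(4.200,5.000)
cell (5,4): code 0010 → (5.000,4.293)–(5.811,5.000)
cell (5,5): code 0001 → (5.811,5.000)–(5.000,5.987)
total: 16 segments, chained into 2 closed loop(s), length Σ = 13.808798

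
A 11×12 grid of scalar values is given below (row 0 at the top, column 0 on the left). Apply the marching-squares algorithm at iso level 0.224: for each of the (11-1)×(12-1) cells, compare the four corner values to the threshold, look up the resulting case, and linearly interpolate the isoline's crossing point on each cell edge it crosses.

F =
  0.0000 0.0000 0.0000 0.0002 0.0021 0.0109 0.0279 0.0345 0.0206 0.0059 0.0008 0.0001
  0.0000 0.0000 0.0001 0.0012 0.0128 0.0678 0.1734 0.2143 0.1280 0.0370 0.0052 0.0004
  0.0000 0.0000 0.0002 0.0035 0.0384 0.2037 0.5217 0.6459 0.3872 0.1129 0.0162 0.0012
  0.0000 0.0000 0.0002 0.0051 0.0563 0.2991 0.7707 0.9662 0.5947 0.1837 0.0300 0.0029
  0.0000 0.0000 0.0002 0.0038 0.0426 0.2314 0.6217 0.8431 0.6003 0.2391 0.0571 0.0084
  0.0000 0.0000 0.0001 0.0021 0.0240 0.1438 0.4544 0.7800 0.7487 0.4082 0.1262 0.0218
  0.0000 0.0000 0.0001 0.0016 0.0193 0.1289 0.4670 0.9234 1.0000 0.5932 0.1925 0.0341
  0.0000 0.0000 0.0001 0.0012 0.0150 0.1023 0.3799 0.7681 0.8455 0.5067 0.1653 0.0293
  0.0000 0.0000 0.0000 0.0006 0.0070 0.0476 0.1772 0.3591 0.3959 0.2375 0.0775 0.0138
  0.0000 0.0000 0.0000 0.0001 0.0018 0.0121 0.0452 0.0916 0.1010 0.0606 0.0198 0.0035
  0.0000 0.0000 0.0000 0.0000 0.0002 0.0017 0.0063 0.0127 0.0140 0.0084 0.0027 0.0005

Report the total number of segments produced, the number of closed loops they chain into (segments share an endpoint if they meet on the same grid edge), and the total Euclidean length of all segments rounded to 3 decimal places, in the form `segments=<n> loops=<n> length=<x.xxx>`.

segments=24 loops=1 length=20.297

cell (1,5): code 0100 → (1.145,6.000)–(2.000,5.064)
cell (1,6): code 1100 → (1.022,7.000)–(1.145,6.000)
cell (1,7): code 1100 → (1.370,8.000)–(1.022,7.000)
cell (1,8): code 1000 → (2.000,8.595)–(1.370,8.000)
cell (2,4): code 0100 → (2.213,5.000)–(3.000,4.691)
cell (2,5): code 1110 → (2.000,5.064)–(2.213,5.000)
cell (2,8): code 1001 → (3.000,8.902)–(2.000,8.595)
cell (3,4): code 0110 → (3.000,4.691)–(4.000,4.961)
cell (3,8): code 1101 → (3.727,9.000)–(3.000,8.902)
cell (3,9): code 1000 → (4.000,9.083)–(3.727,9.000)
cell (4,4): code 0010 → (4.000,4.961)–(4.084,5.000)
cell (4,5): code 0111 → (4.084,5.000)–(5.000,5.258)
cell (4,9): code 1001 → (5.000,9.653)–(4.000,9.083)
cell (5,5): code 0110 → (5.000,5.258)–(6.000,5.281)
cell (5,9): code 1001 → (6.000,9.921)–(5.000,9.653)
cell (6,5): code 0110 → (6.000,5.281)–(7.000,5.438)
cell (6,9): code 1001 → (7.000,9.828)–(6.000,9.921)
cell (7,5): code 0010 → (7.000,5.438)–(7.769,6.000)
cell (7,6): code 0111 → (7.769,6.000)–(8.000,6.257)
cell (7,9): code 1001 → (8.000,9.084)–(7.000,9.828)
cell (8,6): code 0010 → (8.000,6.257)–(8.505,7.000)
cell (8,7): code 0011 → (8.505,7.000)–(8.583,8.000)
cell (8,8): code 0011 → (8.583,8.000)–(8.076,9.000)
cell (8,9): code 0001 → (8.076,9.000)–(8.000,9.084)
total: 24 segments, chained into 1 closed loop(s), length Σ = 20.296943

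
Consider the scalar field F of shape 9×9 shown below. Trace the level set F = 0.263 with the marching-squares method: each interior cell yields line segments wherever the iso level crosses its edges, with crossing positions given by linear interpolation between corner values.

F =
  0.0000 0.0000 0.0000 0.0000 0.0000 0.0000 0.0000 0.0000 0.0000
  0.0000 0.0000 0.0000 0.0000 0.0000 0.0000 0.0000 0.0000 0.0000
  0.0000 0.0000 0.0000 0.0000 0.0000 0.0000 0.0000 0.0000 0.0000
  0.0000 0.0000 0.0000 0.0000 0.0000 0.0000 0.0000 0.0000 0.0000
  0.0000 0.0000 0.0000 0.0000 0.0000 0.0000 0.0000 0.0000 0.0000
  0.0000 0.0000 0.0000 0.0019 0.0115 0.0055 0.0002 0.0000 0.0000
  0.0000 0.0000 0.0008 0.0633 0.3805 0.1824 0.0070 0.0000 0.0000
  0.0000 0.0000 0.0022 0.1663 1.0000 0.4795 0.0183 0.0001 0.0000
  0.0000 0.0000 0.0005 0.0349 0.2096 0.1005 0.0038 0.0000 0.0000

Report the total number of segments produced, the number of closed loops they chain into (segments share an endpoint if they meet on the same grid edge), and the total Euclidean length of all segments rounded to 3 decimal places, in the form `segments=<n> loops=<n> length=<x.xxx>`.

cell (5,3): code 0100 → (5.682,4.000)–(6.000,3.630)
cell (5,4): code 1000 → (6.000,4.593)–(5.682,4.000)
cell (6,3): code 0110 → (6.000,3.630)–(7.000,3.116)
cell (6,4): code 1101 → (6.271,5.000)–(6.000,4.593)
cell (6,5): code 1000 → (7.000,5.469)–(6.271,5.000)
cell (7,3): code 0010 → (7.000,3.116)–(7.932,4.000)
cell (7,4): code 0011 → (7.932,4.000)–(7.571,5.000)
cell (7,5): code 0001 → (7.571,5.000)–(7.000,5.469)
total: 8 segments, chained into 1 closed loop(s), length Σ = 6.729190

segments=8 loops=1 length=6.729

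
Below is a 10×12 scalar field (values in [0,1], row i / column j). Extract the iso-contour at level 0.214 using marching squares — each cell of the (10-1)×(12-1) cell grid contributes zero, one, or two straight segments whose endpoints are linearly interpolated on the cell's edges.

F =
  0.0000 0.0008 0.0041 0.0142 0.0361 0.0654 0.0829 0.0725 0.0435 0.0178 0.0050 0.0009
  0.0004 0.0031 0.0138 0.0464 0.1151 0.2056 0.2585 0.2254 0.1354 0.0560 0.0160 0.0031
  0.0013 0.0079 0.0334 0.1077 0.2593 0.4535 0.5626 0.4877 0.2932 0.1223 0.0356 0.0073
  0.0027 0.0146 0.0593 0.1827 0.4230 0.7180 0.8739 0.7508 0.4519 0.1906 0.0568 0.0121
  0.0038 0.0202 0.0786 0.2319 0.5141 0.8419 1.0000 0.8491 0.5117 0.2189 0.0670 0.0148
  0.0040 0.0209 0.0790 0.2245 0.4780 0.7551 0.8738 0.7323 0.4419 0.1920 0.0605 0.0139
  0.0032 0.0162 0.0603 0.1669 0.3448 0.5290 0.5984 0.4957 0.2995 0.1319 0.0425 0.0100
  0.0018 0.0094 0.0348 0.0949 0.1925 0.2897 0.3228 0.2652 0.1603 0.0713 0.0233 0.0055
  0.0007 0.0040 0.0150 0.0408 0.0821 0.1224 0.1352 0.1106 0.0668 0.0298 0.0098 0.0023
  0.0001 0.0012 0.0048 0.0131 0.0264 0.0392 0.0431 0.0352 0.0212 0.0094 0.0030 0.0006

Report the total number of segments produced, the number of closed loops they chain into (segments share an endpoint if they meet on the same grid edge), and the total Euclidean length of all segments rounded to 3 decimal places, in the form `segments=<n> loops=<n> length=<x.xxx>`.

segments=28 loops=1 length=20.309

cell (0,5): code 0100 → (0.747,6.000)–(1.000,5.159)
cell (0,6): code 1100 → (0.925,7.000)–(0.747,6.000)
cell (0,7): code 1000 → (1.000,7.127)–(0.925,7.000)
cell (1,3): code 0100 → (1.686,4.000)–(2.000,3.701)
cell (1,4): code 1100 → (1.034,5.000)–(1.686,4.000)
cell (1,5): code 1110 → (1.000,5.159)–(1.034,5.000)
cell (1,7): code 1101 → (1.498,8.000)–(1.000,7.127)
cell (1,8): code 1000 → (2.000,8.463)–(1.498,8.000)
cell (2,3): code 0110 → (2.000,3.701)–(3.000,3.130)
cell (2,8): code 1001 → (3.000,8.910)–(2.000,8.463)
cell (3,2): code 0100 → (3.636,3.000)–(4.000,2.883)
cell (3,3): code 1110 → (3.000,3.130)–(3.636,3.000)
cell (3,8): code 1101 → (3.827,9.000)–(3.000,8.910)
cell (3,9): code 1000 → (4.000,9.032)–(3.827,9.000)
cell (4,2): code 0110 → (4.000,2.883)–(5.000,2.928)
cell (4,8): code 1011 → (5.000,8.912)–(4.182,9.000)
cell (4,9): code 0001 → (4.182,9.000)–(4.000,9.032)
cell (5,2): code 0010 → (5.000,2.928)–(5.182,3.000)
cell (5,3): code 0111 → (5.182,3.000)–(6.000,3.265)
cell (5,8): code 1001 → (6.000,8.510)–(5.000,8.912)
cell (6,3): code 0010 → (6.000,3.265)–(6.859,4.000)
cell (6,4): code 0111 → (6.859,4.000)–(7.000,4.221)
cell (6,7): code 1011 → (7.000,7.488)–(6.614,8.000)
cell (6,8): code 0001 → (6.614,8.000)–(6.000,8.510)
cell (7,4): code 0010 → (7.000,4.221)–(7.452,5.000)
cell (7,5): code 0011 → (7.452,5.000)–(7.580,6.000)
cell (7,6): code 0011 → (7.580,6.000)–(7.331,7.000)
cell (7,7): code 0001 → (7.331,7.000)–(7.000,7.488)
total: 28 segments, chained into 1 closed loop(s), length Σ = 20.309131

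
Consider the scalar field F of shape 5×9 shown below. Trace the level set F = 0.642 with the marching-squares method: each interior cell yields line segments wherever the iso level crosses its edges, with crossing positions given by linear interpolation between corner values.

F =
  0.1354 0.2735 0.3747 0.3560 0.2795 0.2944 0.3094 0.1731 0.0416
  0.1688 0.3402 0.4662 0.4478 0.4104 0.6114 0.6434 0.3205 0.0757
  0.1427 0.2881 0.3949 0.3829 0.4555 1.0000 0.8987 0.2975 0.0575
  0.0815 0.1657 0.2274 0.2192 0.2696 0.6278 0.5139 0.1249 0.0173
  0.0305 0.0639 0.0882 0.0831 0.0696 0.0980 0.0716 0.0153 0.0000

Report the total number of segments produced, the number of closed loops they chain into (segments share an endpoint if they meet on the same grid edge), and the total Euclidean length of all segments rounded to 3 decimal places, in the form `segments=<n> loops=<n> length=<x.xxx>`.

segments=8 loops=1 length=6.227

cell (0,5): code 0100 → (0.996,6.000)–(1.000,5.956)
cell (0,6): code 1000 → (1.000,6.004)–(0.996,6.000)
cell (1,4): code 0100 → (1.079,5.000)–(2.000,4.343)
cell (1,5): code 1110 → (1.000,5.956)–(1.079,5.000)
cell (1,6): code 1001 → (2.000,6.427)–(1.000,6.004)
cell (2,4): code 0010 → (2.000,4.343)–(2.962,5.000)
cell (2,5): code 0011 → (2.962,5.000)–(2.667,6.000)
cell (2,6): code 0001 → (2.667,6.000)–(2.000,6.427)
total: 8 segments, chained into 1 closed loop(s), length Σ = 6.226594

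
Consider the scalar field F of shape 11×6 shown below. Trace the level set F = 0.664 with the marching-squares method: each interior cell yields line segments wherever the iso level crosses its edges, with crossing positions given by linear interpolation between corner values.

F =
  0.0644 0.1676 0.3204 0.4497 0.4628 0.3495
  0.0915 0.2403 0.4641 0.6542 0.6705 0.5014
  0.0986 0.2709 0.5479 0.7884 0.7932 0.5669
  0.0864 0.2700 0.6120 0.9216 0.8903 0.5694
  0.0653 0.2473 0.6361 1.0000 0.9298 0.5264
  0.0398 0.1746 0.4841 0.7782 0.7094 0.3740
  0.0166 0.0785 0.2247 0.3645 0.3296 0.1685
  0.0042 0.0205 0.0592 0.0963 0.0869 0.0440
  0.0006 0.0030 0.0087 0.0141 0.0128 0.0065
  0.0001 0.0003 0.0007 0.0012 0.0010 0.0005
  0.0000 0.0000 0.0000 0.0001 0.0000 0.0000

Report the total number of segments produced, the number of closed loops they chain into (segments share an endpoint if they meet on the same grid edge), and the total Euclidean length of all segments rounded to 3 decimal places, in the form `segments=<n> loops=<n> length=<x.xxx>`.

segments=14 loops=1 length=11.244

cell (0,3): code 0100 → (0.969,4.000)–(1.000,3.601)
cell (0,4): code 1000 → (1.000,4.038)–(0.969,4.000)
cell (1,2): code 0100 → (1.073,3.000)–(2.000,2.483)
cell (1,3): code 1110 → (1.000,3.601)–(1.073,3.000)
cell (1,4): code 1001 → (2.000,4.571)–(1.000,4.038)
cell (2,2): code 0110 → (2.000,2.483)–(3.000,2.168)
cell (2,4): code 1001 → (3.000,4.705)–(2.000,4.571)
cell (3,2): code 0110 → (3.000,2.168)–(4.000,2.077)
cell (3,4): code 1001 → (4.000,4.659)–(3.000,4.705)
cell (4,2): code 0110 → (4.000,2.077)–(5.000,2.612)
cell (4,4): code 1001 → (5.000,4.135)–(4.000,4.659)
cell (5,2): code 0010 → (5.000,2.612)–(5.276,3.000)
cell (5,3): code 0011 → (5.276,3.000)–(5.120,4.000)
cell (5,4): code 0001 → (5.120,4.000)–(5.000,4.135)
total: 14 segments, chained into 1 closed loop(s), length Σ = 11.244325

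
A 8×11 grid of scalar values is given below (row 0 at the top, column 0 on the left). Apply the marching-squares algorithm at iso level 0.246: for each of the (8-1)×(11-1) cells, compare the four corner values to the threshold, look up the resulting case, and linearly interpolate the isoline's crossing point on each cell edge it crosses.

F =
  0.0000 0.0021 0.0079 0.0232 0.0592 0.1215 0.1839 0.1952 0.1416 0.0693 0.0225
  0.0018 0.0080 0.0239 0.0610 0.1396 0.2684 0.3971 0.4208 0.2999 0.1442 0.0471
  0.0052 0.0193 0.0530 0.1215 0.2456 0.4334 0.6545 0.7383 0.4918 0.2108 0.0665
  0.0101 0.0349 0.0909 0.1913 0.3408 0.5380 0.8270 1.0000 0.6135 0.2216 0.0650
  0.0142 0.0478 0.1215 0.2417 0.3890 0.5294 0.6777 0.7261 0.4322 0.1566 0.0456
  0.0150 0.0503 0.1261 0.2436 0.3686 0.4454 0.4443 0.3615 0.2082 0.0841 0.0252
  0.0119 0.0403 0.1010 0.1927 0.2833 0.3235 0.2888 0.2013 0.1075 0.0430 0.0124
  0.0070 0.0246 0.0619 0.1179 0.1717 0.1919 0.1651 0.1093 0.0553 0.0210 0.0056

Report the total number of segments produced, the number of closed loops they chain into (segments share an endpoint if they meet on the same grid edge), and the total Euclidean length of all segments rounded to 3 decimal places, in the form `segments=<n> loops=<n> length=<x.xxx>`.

segments=22 loops=1 length=18.993

cell (0,4): code 0100 → (0.848,5.000)–(1.000,4.826)
cell (0,5): code 1100 → (0.291,6.000)–(0.848,5.000)
cell (0,6): code 1100 → (0.225,7.000)–(0.291,6.000)
cell (0,7): code 1100 → (0.660,8.000)–(0.225,7.000)
cell (0,8): code 1000 → (1.000,8.346)–(0.660,8.000)
cell (1,4): code 0110 → (1.000,4.826)–(2.000,4.002)
cell (1,8): code 1001 → (2.000,8.875)–(1.000,8.346)
cell (2,3): code 0100 → (2.004,4.000)–(3.000,3.366)
cell (2,4): code 1110 → (2.000,4.002)–(2.004,4.000)
cell (2,8): code 1001 → (3.000,8.938)–(2.000,8.875)
cell (3,3): code 0110 → (3.000,3.366)–(4.000,3.029)
cell (3,8): code 1001 → (4.000,8.676)–(3.000,8.938)
cell (4,3): code 0110 → (4.000,3.029)–(5.000,3.019)
cell (4,7): code 1011 → (5.000,7.753)–(4.831,8.000)
cell (4,8): code 0001 → (4.831,8.000)–(4.000,8.676)
cell (5,3): code 0110 → (5.000,3.019)–(6.000,3.588)
cell (5,6): code 1011 → (6.000,6.489)–(5.721,7.000)
cell (5,7): code 0001 → (5.721,7.000)–(5.000,7.753)
cell (6,3): code 0010 → (6.000,3.588)–(6.334,4.000)
cell (6,4): code 0011 → (6.334,4.000)–(6.589,5.000)
cell (6,5): code 0011 → (6.589,5.000)–(6.346,6.000)
cell (6,6): code 0001 → (6.346,6.000)–(6.000,6.489)
total: 22 segments, chained into 1 closed loop(s), length Σ = 18.992553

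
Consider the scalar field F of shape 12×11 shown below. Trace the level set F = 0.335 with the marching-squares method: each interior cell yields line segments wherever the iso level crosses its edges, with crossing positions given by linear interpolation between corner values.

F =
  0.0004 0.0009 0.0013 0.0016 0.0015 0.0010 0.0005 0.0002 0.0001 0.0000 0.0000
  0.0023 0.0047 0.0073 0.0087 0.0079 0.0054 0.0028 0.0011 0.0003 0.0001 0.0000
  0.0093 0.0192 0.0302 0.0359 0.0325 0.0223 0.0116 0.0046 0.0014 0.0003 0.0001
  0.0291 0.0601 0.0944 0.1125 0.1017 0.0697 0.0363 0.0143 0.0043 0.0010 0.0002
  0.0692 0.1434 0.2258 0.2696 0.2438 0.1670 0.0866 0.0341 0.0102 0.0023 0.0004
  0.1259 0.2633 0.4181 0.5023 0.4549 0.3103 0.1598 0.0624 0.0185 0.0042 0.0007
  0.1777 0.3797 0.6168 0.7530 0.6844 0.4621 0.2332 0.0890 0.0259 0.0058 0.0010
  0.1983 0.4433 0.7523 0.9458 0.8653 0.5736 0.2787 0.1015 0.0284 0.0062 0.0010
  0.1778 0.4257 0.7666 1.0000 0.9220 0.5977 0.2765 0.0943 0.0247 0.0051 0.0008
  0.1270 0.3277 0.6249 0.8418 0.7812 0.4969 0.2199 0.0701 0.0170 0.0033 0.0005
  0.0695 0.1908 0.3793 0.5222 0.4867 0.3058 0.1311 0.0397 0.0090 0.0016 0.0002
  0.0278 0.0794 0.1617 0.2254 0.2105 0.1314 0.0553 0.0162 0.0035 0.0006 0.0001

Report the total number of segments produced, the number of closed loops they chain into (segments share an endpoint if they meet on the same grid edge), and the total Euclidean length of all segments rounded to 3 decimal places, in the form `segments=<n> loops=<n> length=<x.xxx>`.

cell (4,1): code 0100 → (4.568,2.000)–(5.000,1.463)
cell (4,2): code 1100 → (4.281,3.000)–(4.568,2.000)
cell (4,3): code 1100 → (4.432,4.000)–(4.281,3.000)
cell (4,4): code 1000 → (5.000,4.829)–(4.432,4.000)
cell (5,0): code 0100 → (5.616,1.000)–(6.000,0.779)
cell (5,1): code 1110 → (5.000,1.463)–(5.616,1.000)
cell (5,4): code 1101 → (5.163,5.000)–(5.000,4.829)
cell (5,5): code 1000 → (6.000,5.555)–(5.163,5.000)
cell (6,0): code 0110 → (6.000,0.779)–(7.000,0.558)
cell (6,5): code 1001 → (7.000,5.809)–(6.000,5.555)
cell (7,0): code 0110 → (7.000,0.558)–(8.000,0.634)
cell (7,5): code 1001 → (8.000,5.818)–(7.000,5.809)
cell (8,0): code 0010 → (8.000,0.634)–(8.926,1.000)
cell (8,1): code 0111 → (8.926,1.000)–(9.000,1.025)
cell (8,5): code 1001 → (9.000,5.584)–(8.000,5.818)
cell (9,1): code 0110 → (9.000,1.025)–(10.000,1.765)
cell (9,4): code 1011 → (10.000,4.839)–(9.847,5.000)
cell (9,5): code 0001 → (9.847,5.000)–(9.000,5.584)
cell (10,1): code 0010 → (10.000,1.765)–(10.204,2.000)
cell (10,2): code 0011 → (10.204,2.000)–(10.631,3.000)
cell (10,3): code 0011 → (10.631,3.000)–(10.549,4.000)
cell (10,4): code 0001 → (10.549,4.000)–(10.000,4.839)
total: 22 segments, chained into 1 closed loop(s), length Σ = 18.259471

segments=22 loops=1 length=18.259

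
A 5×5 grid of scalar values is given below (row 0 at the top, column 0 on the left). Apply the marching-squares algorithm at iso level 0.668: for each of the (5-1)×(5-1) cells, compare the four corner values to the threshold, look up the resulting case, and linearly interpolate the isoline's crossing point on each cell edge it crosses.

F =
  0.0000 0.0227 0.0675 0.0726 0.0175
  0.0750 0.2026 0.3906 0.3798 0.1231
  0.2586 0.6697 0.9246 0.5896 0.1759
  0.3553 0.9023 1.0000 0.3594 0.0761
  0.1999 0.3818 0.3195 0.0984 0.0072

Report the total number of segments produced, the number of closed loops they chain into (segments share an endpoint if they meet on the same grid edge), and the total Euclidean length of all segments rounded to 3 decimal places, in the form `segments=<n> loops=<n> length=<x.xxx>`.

segments=8 loops=1 length=6.468

cell (1,0): code 0100 → (1.996,1.000)–(2.000,0.996)
cell (1,1): code 1100 → (1.519,2.000)–(1.996,1.000)
cell (1,2): code 1000 → (2.000,2.766)–(1.519,2.000)
cell (2,0): code 0110 → (2.000,0.996)–(3.000,0.572)
cell (2,2): code 1001 → (3.000,2.518)–(2.000,2.766)
cell (3,0): code 0010 → (3.000,0.572)–(3.450,1.000)
cell (3,1): code 0011 → (3.450,1.000)–(3.488,2.000)
cell (3,2): code 0001 → (3.488,2.000)–(3.000,2.518)
total: 8 segments, chained into 1 closed loop(s), length Σ = 6.467950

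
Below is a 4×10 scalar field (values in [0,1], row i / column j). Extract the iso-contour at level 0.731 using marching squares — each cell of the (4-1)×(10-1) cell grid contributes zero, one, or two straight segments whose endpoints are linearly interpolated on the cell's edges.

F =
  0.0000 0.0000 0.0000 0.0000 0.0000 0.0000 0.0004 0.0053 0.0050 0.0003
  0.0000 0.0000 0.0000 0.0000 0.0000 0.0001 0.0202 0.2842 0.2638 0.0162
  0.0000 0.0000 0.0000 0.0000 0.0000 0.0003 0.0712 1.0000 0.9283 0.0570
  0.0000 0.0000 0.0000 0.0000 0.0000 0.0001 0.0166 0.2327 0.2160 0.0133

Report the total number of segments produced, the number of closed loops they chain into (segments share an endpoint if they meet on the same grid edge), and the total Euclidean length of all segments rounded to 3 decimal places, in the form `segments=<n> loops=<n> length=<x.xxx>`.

segments=6 loops=1 length=3.666

cell (1,6): code 0100 → (1.624,7.000)–(2.000,6.710)
cell (1,7): code 1100 → (1.703,8.000)–(1.624,7.000)
cell (1,8): code 1000 → (2.000,8.226)–(1.703,8.000)
cell (2,6): code 0010 → (2.000,6.710)–(2.351,7.000)
cell (2,7): code 0011 → (2.351,7.000)–(2.277,8.000)
cell (2,8): code 0001 → (2.277,8.000)–(2.000,8.226)
total: 6 segments, chained into 1 closed loop(s), length Σ = 3.666186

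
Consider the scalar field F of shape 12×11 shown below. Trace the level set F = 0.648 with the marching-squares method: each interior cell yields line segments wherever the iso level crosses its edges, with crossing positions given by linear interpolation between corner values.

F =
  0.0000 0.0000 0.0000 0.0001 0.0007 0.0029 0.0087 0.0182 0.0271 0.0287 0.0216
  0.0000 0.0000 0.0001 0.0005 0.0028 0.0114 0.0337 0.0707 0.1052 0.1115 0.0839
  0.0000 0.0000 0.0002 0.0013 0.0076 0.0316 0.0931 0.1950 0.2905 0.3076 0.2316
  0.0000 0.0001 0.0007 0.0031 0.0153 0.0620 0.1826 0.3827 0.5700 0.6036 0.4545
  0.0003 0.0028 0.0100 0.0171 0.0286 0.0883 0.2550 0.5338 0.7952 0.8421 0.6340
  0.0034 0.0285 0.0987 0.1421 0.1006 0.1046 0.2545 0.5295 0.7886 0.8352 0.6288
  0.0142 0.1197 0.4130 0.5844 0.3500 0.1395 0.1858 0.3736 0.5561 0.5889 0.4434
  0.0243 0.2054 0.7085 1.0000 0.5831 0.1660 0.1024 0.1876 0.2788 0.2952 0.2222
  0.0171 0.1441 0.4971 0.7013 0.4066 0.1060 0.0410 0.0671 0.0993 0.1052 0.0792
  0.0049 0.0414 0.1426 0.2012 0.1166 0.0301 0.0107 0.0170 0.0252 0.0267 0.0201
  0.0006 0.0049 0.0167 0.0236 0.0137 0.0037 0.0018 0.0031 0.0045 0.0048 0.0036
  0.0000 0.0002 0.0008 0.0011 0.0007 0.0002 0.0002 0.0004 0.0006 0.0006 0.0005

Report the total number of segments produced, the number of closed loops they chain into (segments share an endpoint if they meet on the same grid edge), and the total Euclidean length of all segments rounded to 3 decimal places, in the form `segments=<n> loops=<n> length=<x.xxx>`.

cell (3,7): code 0100 → (3.346,8.000)–(4.000,7.437)
cell (3,8): code 1100 → (3.186,9.000)–(3.346,8.000)
cell (3,9): code 1000 → (4.000,9.933)–(3.186,9.000)
cell (4,7): code 0110 → (4.000,7.437)–(5.000,7.457)
cell (4,9): code 1001 → (5.000,9.907)–(4.000,9.933)
cell (5,7): code 0010 → (5.000,7.457)–(5.605,8.000)
cell (5,8): code 0011 → (5.605,8.000)–(5.760,9.000)
cell (5,9): code 0001 → (5.760,9.000)–(5.000,9.907)
cell (6,1): code 0100 → (6.795,2.000)–(7.000,1.880)
cell (6,2): code 1100 → (6.153,3.000)–(6.795,2.000)
cell (6,3): code 1000 → (7.000,3.844)–(6.153,3.000)
cell (7,1): code 0010 → (7.000,1.880)–(7.286,2.000)
cell (7,2): code 0111 → (7.286,2.000)–(8.000,2.739)
cell (7,3): code 1001 → (8.000,3.181)–(7.000,3.844)
cell (8,2): code 0010 → (8.000,2.739)–(8.107,3.000)
cell (8,3): code 0001 → (8.107,3.000)–(8.000,3.181)
total: 16 segments, chained into 2 closed loop(s), length Σ = 13.773389

segments=16 loops=2 length=13.773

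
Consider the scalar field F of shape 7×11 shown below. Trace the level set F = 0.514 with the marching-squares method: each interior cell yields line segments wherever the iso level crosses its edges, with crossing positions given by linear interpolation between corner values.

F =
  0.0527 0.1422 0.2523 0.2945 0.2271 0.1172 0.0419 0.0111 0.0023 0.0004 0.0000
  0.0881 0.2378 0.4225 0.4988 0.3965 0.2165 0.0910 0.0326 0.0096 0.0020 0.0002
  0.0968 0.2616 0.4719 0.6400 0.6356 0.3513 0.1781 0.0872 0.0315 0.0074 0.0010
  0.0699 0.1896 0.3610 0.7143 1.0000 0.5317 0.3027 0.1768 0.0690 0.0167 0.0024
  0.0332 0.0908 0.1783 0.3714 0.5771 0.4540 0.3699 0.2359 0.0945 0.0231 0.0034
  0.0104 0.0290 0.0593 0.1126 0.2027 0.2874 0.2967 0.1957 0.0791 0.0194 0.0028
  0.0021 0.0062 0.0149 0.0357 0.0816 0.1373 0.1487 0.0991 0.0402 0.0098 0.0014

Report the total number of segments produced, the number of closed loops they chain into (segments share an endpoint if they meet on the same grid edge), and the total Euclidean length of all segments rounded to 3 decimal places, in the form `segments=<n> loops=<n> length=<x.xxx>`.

cell (1,2): code 0100 → (1.108,3.000)–(2.000,2.250)
cell (1,3): code 1100 → (1.491,4.000)–(1.108,3.000)
cell (1,4): code 1000 → (2.000,4.428)–(1.491,4.000)
cell (2,2): code 0110 → (2.000,2.250)–(3.000,2.433)
cell (2,4): code 1101 → (2.902,5.000)–(2.000,4.428)
cell (2,5): code 1000 → (3.000,5.077)–(2.902,5.000)
cell (3,2): code 0010 → (3.000,2.433)–(3.584,3.000)
cell (3,3): code 0111 → (3.584,3.000)–(4.000,3.693)
cell (3,4): code 1011 → (4.000,4.513)–(3.228,5.000)
cell (3,5): code 0001 → (3.228,5.000)–(3.000,5.077)
cell (4,3): code 0010 → (4.000,3.693)–(4.169,4.000)
cell (4,4): code 0001 → (4.169,4.000)–(4.000,4.513)
total: 12 segments, chained into 1 closed loop(s), length Σ = 8.776336

segments=12 loops=1 length=8.776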